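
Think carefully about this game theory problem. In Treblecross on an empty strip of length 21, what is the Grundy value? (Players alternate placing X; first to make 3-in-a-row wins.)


Treblecross: place X on empty cells; 3-in-a-row wins.
Playing within two cells of an existing X lets the opponent win at once, so sensible play treats the cells i-2..i+2 around each X as dead. The player left with no safe cell loses, so this is a normal-play take-away game on strips of safe cells.
Placing X at cell i (0-indexed) of a strip of k safe cells leaves independent strips of sizes max(0, i-2) and max(0, k-i-3). Hence G(k) = mex{ G(max(0,i-2)) XOR G(max(0,k-i-3)) : 0 <= i < k }, with G(0) = 0.
G(1): splits (0,0):0^0=0 -> mex({0}) = 1
G(2): splits (0,0):0^0=0 -> mex({0}) = 1
G(3): splits (0,0):0^0=0 -> mex({0}) = 1
G(4): splits (0,1):0^1=1 (0,0):0^0=0 -> mex({0, 1}) = 2
G(5): splits (0,2):0^1=1 (0,1):0^1=1 (0,0):0^0=0 -> mex({0, 1}) = 2
G(6) = mex({1}) = 0
G(7) = mex({0, 1, 2}) = 3
G(8) = mex({0, 1, 2}) = 3
G(9) = mex({0, 2}) = 1
G(10) = mex({0, 2, 3}) = 1
G(11) = mex({0, 3}) = 1
G(12) = mex({1, 3}) = 0
G(13) = mex({0, 1, 2, 3}) = 4
G(14) = mex({0, 1, 2}) = 3
G(15) = mex({0, 1, 2}) = 3
G(16) = mex({0, 1, 2, 4}) = 3
G(17) = mex({0, 1, 3, 4}) = 2
G(18) = mex({0, 1, 3, 4}) = 2
G(19) = mex({0, 1, 3, 5}) = 2
G(20) = mex({0, 1, 2, 3, 5}) = 4
G(21) = mex({0, 1, 2, 3, 5}) = 4
Therefore G(21) = 4.

4


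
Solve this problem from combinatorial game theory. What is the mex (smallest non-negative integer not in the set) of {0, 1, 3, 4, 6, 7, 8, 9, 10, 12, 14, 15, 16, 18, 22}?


Set = {0, 1, 3, 4, 6, 7, 8, 9, 10, 12, 14, 15, 16, 18, 22}
0 is in the set.
1 is in the set.
2 is NOT in the set. This is the mex.
mex = 2

2


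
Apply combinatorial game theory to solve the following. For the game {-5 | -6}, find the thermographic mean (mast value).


Game = {-5 | -6}, a switch {a | b} with numbers a > b.
Its thermograph has left wall a - t and right wall b + t, which meet at t = (a - b)/2, where both equal (a + b)/2. So the mast (mean value) is at (a + b)/2.
Mean = (-5 + (-6))/2 = -11/2 = -11/2

-11/2


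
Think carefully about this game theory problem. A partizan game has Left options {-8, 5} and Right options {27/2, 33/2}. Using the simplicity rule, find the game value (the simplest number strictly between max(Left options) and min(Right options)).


Left options: {-8, 5}, max = 5
Right options: {27/2, 33/2}, min = 27/2
All options are numbers and max(Left) < min(Right), so by the simplicity theorem the value is the simplest (earliest-born) number strictly between 5 and 27/2.
Integers 6 through 13 all lie strictly between 5 and 27/2.
Among integers, the simplest (lowest birthday = smallest |n|; 0 is born on day 0, +-n on day n) is 6.
No non-integer in the interval can be simpler: if x is a non-integer in the interval, then floor(x) or ceil(x) also lies in the interval (the interval contains an integer), and both are proper prefixes of x's sign expansion, i.e. born earlier. So the game value is 6.
Game value = 6

6


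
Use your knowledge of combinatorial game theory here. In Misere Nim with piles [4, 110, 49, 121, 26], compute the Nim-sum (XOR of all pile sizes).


We need the XOR (exclusive or) of all pile sizes.
After XOR-ing pile 1 (size 4): 0 XOR 4 = 4
After XOR-ing pile 2 (size 110): 4 XOR 110 = 106
After XOR-ing pile 3 (size 49): 106 XOR 49 = 91
After XOR-ing pile 4 (size 121): 91 XOR 121 = 34
After XOR-ing pile 5 (size 26): 34 XOR 26 = 56
The Nim-value of this position is 56.

56


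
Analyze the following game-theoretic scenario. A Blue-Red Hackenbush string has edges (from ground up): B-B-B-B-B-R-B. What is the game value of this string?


Edges (from ground): B-B-B-B-B-R-B
By Berlekamp's sign-expansion rule, a Blue-Red Hackenbush stalk has the value of the surreal number whose sign sequence is the edge sequence with B -> + and R -> -.
Sign sequence: +++++-+
Trace the sign expansion in the surreal number tree, starting from 0:
Edge 1: B (sign +) -> bounds (0, +inf), value = 1
Edge 2: B (sign +) -> bounds (1, +inf), value = 2
Edge 3: B (sign +) -> bounds (2, +inf), value = 3
Edge 4: B (sign +) -> bounds (3, +inf), value = 4
Edge 5: B (sign +) -> bounds (4, +inf), value = 5
Edge 6: R (sign -) -> bounds (4, 5), value = 9/2
Edge 7: B (sign +) -> bounds (9/2, 5), value = 19/4
Game value = 19/4

19/4


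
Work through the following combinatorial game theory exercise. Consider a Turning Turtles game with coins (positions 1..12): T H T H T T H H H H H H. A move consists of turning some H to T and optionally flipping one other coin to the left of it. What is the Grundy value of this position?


Coins: T H T H T T H H H H H H
Key fact: a single head at position k behaves exactly like a Nim heap of size k (turning it to T and optionally flipping a coin at j < k corresponds to moving the heap from k to j, or to 0), and heads combine as a disjunctive sum (two heads at the same place would cancel, matching j XOR j = 0). So the Nim-value is the XOR of the 1-indexed positions of the heads.
Face-up positions (1-indexed): [2, 4, 7, 8, 9, 10, 11, 12]
XOR 0 with 2: 0 XOR 2 = 2
XOR 2 with 4: 2 XOR 4 = 6
XOR 6 with 7: 6 XOR 7 = 1
XOR 1 with 8: 1 XOR 8 = 9
XOR 9 with 9: 9 XOR 9 = 0
XOR 0 with 10: 0 XOR 10 = 10
XOR 10 with 11: 10 XOR 11 = 1
XOR 1 with 12: 1 XOR 12 = 13
Nim-value = 13

13


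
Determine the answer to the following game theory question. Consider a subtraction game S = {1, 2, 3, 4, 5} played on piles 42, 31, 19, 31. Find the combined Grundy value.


Subtraction set: {1, 2, 3, 4, 5}
For this subtraction set, G(n) = n mod 6 (period = max + 1 = 6).
Pile 1 (size 42): G(42) = 42 mod 6 = 0
Pile 2 (size 31): G(31) = 31 mod 6 = 1
Pile 3 (size 19): G(19) = 19 mod 6 = 1
Pile 4 (size 31): G(31) = 31 mod 6 = 1
Total Grundy value = XOR of all: 0 XOR 1 XOR 1 XOR 1 = 1

1


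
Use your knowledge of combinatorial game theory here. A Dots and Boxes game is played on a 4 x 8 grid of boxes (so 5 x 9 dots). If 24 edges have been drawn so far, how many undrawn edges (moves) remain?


Grid: 4 x 8 boxes, i.e. 5 rows and 9 columns of dots.
Horizontal edges: (rows + 1) * cols = 5 * 8 = 40
Vertical edges: rows * (cols + 1) = 4 * 9 = 36
Total edges: 40 + 36 = 76
Edges drawn: 24
Remaining: 76 - 24 = 52

52


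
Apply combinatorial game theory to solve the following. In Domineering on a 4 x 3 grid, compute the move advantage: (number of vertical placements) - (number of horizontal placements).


Board is 4 x 3 (rows x cols).
Left (vertical) placements: (rows-1) * cols = 3 * 3 = 9
Right (horizontal) placements: rows * (cols-1) = 4 * 2 = 8
Advantage = Left - Right = 9 - 8 = 1

1


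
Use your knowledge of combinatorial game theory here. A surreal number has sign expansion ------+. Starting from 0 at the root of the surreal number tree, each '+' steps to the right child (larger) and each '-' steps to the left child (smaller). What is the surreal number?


Sign expansion: ------+
Rule: track bounds (lo, hi), initially (-inf, +inf). On '+', the current value becomes lo and we move to the simplest number in (value, hi): value + 1 if hi = +inf, otherwise the midpoint (value + hi)/2. On '-', the current value becomes hi and we move to value - 1 if lo = -inf, otherwise the midpoint (lo + value)/2.
Start at 0.
Step 1: sign = -, move left. Bounds: (-inf, 0). Value = -1
Step 2: sign = -, move left. Bounds: (-inf, -1). Value = -2
Step 3: sign = -, move left. Bounds: (-inf, -2). Value = -3
Step 4: sign = -, move left. Bounds: (-inf, -3). Value = -4
Step 5: sign = -, move left. Bounds: (-inf, -4). Value = -5
Step 6: sign = -, move left. Bounds: (-inf, -5). Value = -6
Step 7: sign = +, move right. Bounds: (-6, -5). Value = -11/2
The surreal number with sign expansion ------+ is -11/2.

-11/2


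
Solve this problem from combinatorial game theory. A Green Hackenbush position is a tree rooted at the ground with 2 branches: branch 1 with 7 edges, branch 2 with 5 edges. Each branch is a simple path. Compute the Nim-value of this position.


The tree has 2 branches from the ground vertex.
In Green Hackenbush, the Nim-value of a simple path of length k is k.
Branch 1: length 7, Nim-value = 7
Branch 2: length 5, Nim-value = 5
Total Nim-value = XOR of all branch values:
0 XOR 7 = 7
7 XOR 5 = 2
Nim-value of the tree = 2

2


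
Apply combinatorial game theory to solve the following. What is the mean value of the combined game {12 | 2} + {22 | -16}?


G1 = {12 | 2}, G2 = {22 | -16}
Each is a switch {a | b} with numbers a > b; its mean value is (a + b)/2, and mean value is additive over game sums: m(G1 + G2) = m(G1) + m(G2).
Mean of G1 = (12 + (2))/2 = 14/2 = 7
Mean of G2 = (22 + (-16))/2 = 6/2 = 3
Mean of G1 + G2 = 7 + 3 = 10

10


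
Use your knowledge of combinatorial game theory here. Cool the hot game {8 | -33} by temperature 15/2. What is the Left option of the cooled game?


Original game: {8 | -33} (a switch {a | b} with a > b).
Cooling by t (for t below the temperature (a - b)/2 = 41/2) taxes each move by t: {a | b} cooled by t is {a - t | b + t}.
Cooling amount: t = 15/2
Cooled Left option: 8 - 15/2 = 1/2
Cooled Right option: -33 + 15/2 = -51/2
Cooled game: {1/2 | -51/2}
Left option = 1/2

1/2


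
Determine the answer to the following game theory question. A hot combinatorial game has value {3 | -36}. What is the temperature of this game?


The game is {3 | -36}, a switch {a | b} with numbers a > b.
Cooling {a | b} by t gives {a - t | b + t}, which stops being hot when a - t = b + t, i.e. at t = (a - b)/2. So the temperature of a switch is (a - b)/2.
Temperature = (Left option - Right option) / 2
= (3 - (-36)) / 2
= 39 / 2
= 39/2

39/2


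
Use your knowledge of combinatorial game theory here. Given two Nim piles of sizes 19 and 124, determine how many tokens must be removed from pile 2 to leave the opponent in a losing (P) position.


Piles: 19 and 124
Current XOR: 19 XOR 124 = 111 (non-zero, so this is an N-position).
To make the XOR zero, we need to find a move that balances the piles.
For pile 2 (size 124): target = 124 XOR 111 = 19
We reduce pile 2 from 124 to 19.
Tokens removed: 124 - 19 = 105
Verification: 19 XOR 19 = 0

105


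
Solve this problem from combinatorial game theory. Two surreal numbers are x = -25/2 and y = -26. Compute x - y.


x = -25/2, y = -26
Converting to common denominator: 2
x = -25/2, y = -52/2
x - y = -25/2 - -26 = 27/2

27/2


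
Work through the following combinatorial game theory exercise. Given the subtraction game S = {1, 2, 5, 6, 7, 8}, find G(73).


The subtraction set is S = {1, 2, 5, 6, 7, 8}.
G(k) = mex{ G(k - s) : s in S, s <= k }. We compute iteratively: G(0) = 0.
G(1) = mex({0}) = 1
G(2) = mex({0, 1}) = 2
G(3) = mex({1, 2}) = 0
G(4) = mex({0, 2}) = 1
G(5) = mex({0, 1}) = 2
G(6) = mex({0, 1, 2}) = 3
G(7) = mex({0, 1, 2, 3}) = 4
G(8) = mex({0, 1, 2, 3, 4}) = 5
G(9) = mex({0, 1, 2, 4, 5}) = 3
G(10) = mex({0, 1, 2, 3, 5}) = 4
G(11) = mex({0, 1, 2, 3, 4}) = 5
G(12) = mex({1, 2, 3, 4, 5}) = 0
G(13) = mex({0, 2, 3, 4, 5}) = 1
G(14) = mex({0, 1, 3, 4, 5}) = 2
G(15) = mex({1, 2, 3, 4, 5}) = 0
G(16) = mex({0, 2, 3, 4, 5}) = 1
G(17) = mex({0, 1, 3, 4, 5}) = 2
G(18) = mex({0, 1, 2, 4, 5}) = 3
G(19) = mex({0, 1, 2, 3, 5}) = 4
Observe that G(12)..G(19) = 0, 1, 2, 0, 1, 2, 3, 4 repeats G(0)..G(7) = 0, 1, 2, 0, 1, 2, 3, 4.
For k >= max(S) = 8, G(k) is determined by the previous 8 values G(k-8)..G(k-1); a window of 8 consecutive values has recurred shifted by 12, so by induction G(k + 12) = G(k) for all k >= 0: the sequence is periodic from the start with period 12.
One period: G(0..11) = 0, 1, 2, 0, 1, 2, 3, 4, 5, 3, 4, 5.
73 mod 12 = 1, so G(73) = G(1) = 1.

1


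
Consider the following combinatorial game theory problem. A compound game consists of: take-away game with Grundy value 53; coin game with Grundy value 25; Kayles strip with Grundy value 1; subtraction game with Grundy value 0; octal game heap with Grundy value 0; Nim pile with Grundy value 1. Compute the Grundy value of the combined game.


By the Sprague-Grundy theorem, the Grundy value of a sum of games is the XOR of individual Grundy values.
take-away game: Grundy value = 53. Running XOR: 0 XOR 53 = 53
coin game: Grundy value = 25. Running XOR: 53 XOR 25 = 44
Kayles strip: Grundy value = 1. Running XOR: 44 XOR 1 = 45
subtraction game: Grundy value = 0. Running XOR: 45 XOR 0 = 45
octal game heap: Grundy value = 0. Running XOR: 45 XOR 0 = 45
Nim pile: Grundy value = 1. Running XOR: 45 XOR 1 = 44
The combined Grundy value is 44.

44


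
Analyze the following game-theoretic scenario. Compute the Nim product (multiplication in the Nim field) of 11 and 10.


Nim multiplication is bilinear over XOR: (u XOR v) * w = (u*w) XOR (v*w).
So we split each operand into its bit components and XOR the pairwise Nim products.
11 = 1 + 2 + 8 (as XOR of powers of 2).
10 = 2 + 8 (as XOR of powers of 2).
Using the standard Nim-product table on single bits:
  2*2 = 3,   2*4 = 8,   2*8 = 12,
  4*4 = 6,   4*8 = 11,  8*8 = 13,
and  1*x = x (identity), k*l = l*k (commutative).
Pairwise Nim products:
  1 * 2 = 2
  1 * 8 = 8
  2 * 2 = 3
  2 * 8 = 12
  8 * 2 = 12
  8 * 8 = 13
XOR them: 2 XOR 8 XOR 3 XOR 12 XOR 12 XOR 13 = 4.
Result: 11 * 10 = 4 (in Nim).

4


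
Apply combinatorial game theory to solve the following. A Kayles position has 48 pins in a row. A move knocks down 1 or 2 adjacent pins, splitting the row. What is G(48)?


Kayles: a move removes 1 or 2 adjacent pins from a contiguous row.
Removing pins from a row of k leaves two independent rows (a, b) with a + b = k - 1 (one pin) or a + b = k - 2 (two pins); an end removal gives a = 0.
By Sprague-Grundy, G(k) = mex{ G(a) XOR G(b) } over all these splits. G(0) = 0.
G(1): splits (0,0):0^0=0 -> mex({0}) = 1
G(2): splits (0,1):0^1=1 (0,0):0^0=0 -> mex({0, 1}) = 2
G(3): splits (0,2):0^2=2 (1,1):1^1=0 (0,1):0^1=1 -> mex({0, 1, 2}) = 3
G(4): splits (0,3):0^3=3 (1,2):1^2=3 (0,2):0^2=2 (1,1):1^1=0 -> mex({0, 2, 3}) = 1
G(5): splits (0,4):0^1=1 (1,3):1^3=2 (2,2):2^2=0 (0,3):0^3=3 (1,2):1^2=3 -> mex({0, 1, 2, 3}) = 4
G(6) = mex({0, 1, 2, 4}) = 3
G(7) = mex({0, 1, 3, 4, 5}) = 2
G(8) = mex({0, 2, 3, 5, 6}) = 1
G(9) = mex({0, 1, 2, 3, 6, 7}) = 4
G(10) = mex({0, 1, 3, 4, 5, 7}) = 2
G(11) = mex({0, 1, 2, 3, 4, 5}) = 6
G(12) = mex({0, 1, 2, 3, 5, 6, 7}) = 4
G(13) = mex({0, 2, 3, 4, 6, 7}) = 1
G(14) = mex({0, 1, 4, 5, 6, 7}) = 2
G(15) = mex({0, 1, 2, 3, 4, 5, 6}) = 7
G(16) = mex({0, 2, 3, 5, 6, 7}) = 1
G(17) = mex({0, 1, 2, 3, 5, 6, 7}) = 4
G(18) = mex({0, 1, 2, 4, 5, 6}) = 3
G(19) = mex({0, 1, 3, 4, 5, 7}) = 2
G(20) = mex({0, 2, 3, 4, 5, 6, 7}) = 1
G(21) = mex({0, 1, 2, 3, 5, 6, 7}) = 4
G(22) = mex({0, 1, 2, 3, 4, 5, 7}) = 6
G(23) = mex({0, 1, 2, 3, 4, 5, 6}) = 7
G(24) = mex({0, 1, 2, 3, 5, 6, 7}) = 4
G(25) = mex({0, 2, 3, 4, 6, 7}) = 1
G(26) = mex({0, 1, 3, 4, 5, 6, 7}) = 2
G(27) = mex({0, 1, 2, 3, 4, 5, 6, 7}) = 8
G(28) = mex({0, 1, 2, 3, 4, 6, 7, 8}) = 5
G(29) = mex({0, 1, 2, 3, 5, 6, 7, 8, 9}) = 4
G(30) = mex({0, 1, 2, 3, 4, 5, 6, 9, 10}) = 7
G(31) = mex({0, 1, 3, 4, 5, 7, 10, 11}) = 2
G(32) = mex({0, 2, 3, 4, 5, 6, 7, 9, 11}) = 1
G(33) = mex({0, 1, 2, 3, 4, 5, 6, 7, 9, 12}) = 8
G(34) = mex({0, 1, 2, 3, 4, 5, 7, 8, 11, 12}) = 6
G(35) = mex({0, 1, 2, 3, 4, 5, 6, 8, 9, 10, 11}) = 7
G(36) = mex({0, 1, 2, 3, 5, 6, 7, 9, 10}) = 4
G(37) = mex({0, 2, 3, 4, 6, 7, 9, 10, 11, 12}) = 1
G(38) = mex({0, 1, 3, 4, 5, 6, 7, 9, 10, 11, 12}) = 2
G(39) = mex({0, 1, 2, 4, 5, 6, 7, 9, 10, 12, 14}) = 3
G(40) = mex({0, 2, 3, 4, 6, 7, 11, 12, 14}) = 1
G(41) = mex({0, 1, 2, 3, 5, 6, 7, 9, 10, 11, 12}) = 4
G(42) = mex({0, 1, 2, 3, 4, 5, 6, 9, 10}) = 7
G(43) = mex({0, 1, 3, 4, 5, 7, 9, 10, 12, 15}) = 2
G(44) = mex({0, 2, 3, 4, 5, 6, 7, 9, 10, 12, 15}) = 1
G(45) = mex({0, 1, 2, 3, 4, 5, 6, 7, 9, 10, 12, 14}) = 8
G(46) = mex({0, 1, 3, 4, 5, 7, 8, 11, 12, 14}) = 2
G(47) = mex({0, 1, 2, 3, 4, 5, 6, 8, 9, 10, 11, 12}) = 7
G(48) = mex({0, 1, 2, 3, 5, 6, 7, 9, 10}) = 4
Therefore G(48) = 4.

4


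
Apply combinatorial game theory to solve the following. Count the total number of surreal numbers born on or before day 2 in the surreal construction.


Day 0: {|} = 0 is born. Count = 1.
Day n: the number of surreal numbers born by day n is 2^(n+1) - 1.
By day 0: 2^1 - 1 = 1
By day 1: 2^2 - 1 = 3
By day 2: 2^3 - 1 = 7
By day 2: 7 surreal numbers.

7


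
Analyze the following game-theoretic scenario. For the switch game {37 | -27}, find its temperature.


The game is {37 | -27}, a switch {a | b} with numbers a > b.
Cooling {a | b} by t gives {a - t | b + t}, which stops being hot when a - t = b + t, i.e. at t = (a - b)/2. So the temperature of a switch is (a - b)/2.
Temperature = (Left option - Right option) / 2
= (37 - (-27)) / 2
= 64 / 2
= 32

32


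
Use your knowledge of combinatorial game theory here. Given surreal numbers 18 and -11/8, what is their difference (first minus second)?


x = 18, y = -11/8
Converting to common denominator: 8
x = 144/8, y = -11/8
x - y = 18 - -11/8 = 155/8

155/8


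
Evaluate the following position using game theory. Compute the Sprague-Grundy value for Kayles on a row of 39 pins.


Kayles: a move removes 1 or 2 adjacent pins from a contiguous row.
Removing pins from a row of k leaves two independent rows (a, b) with a + b = k - 1 (one pin) or a + b = k - 2 (two pins); an end removal gives a = 0.
By Sprague-Grundy, G(k) = mex{ G(a) XOR G(b) } over all these splits. G(0) = 0.
G(1): splits (0,0):0^0=0 -> mex({0}) = 1
G(2): splits (0,1):0^1=1 (0,0):0^0=0 -> mex({0, 1}) = 2
G(3): splits (0,2):0^2=2 (1,1):1^1=0 (0,1):0^1=1 -> mex({0, 1, 2}) = 3
G(4): splits (0,3):0^3=3 (1,2):1^2=3 (0,2):0^2=2 (1,1):1^1=0 -> mex({0, 2, 3}) = 1
G(5): splits (0,4):0^1=1 (1,3):1^3=2 (2,2):2^2=0 (0,3):0^3=3 (1,2):1^2=3 -> mex({0, 1, 2, 3}) = 4
G(6) = mex({0, 1, 2, 4}) = 3
G(7) = mex({0, 1, 3, 4, 5}) = 2
G(8) = mex({0, 2, 3, 5, 6}) = 1
G(9) = mex({0, 1, 2, 3, 6, 7}) = 4
G(10) = mex({0, 1, 3, 4, 5, 7}) = 2
G(11) = mex({0, 1, 2, 3, 4, 5}) = 6
G(12) = mex({0, 1, 2, 3, 5, 6, 7}) = 4
G(13) = mex({0, 2, 3, 4, 6, 7}) = 1
G(14) = mex({0, 1, 4, 5, 6, 7}) = 2
G(15) = mex({0, 1, 2, 3, 4, 5, 6}) = 7
G(16) = mex({0, 2, 3, 5, 6, 7}) = 1
G(17) = mex({0, 1, 2, 3, 5, 6, 7}) = 4
G(18) = mex({0, 1, 2, 4, 5, 6}) = 3
G(19) = mex({0, 1, 3, 4, 5, 7}) = 2
G(20) = mex({0, 2, 3, 4, 5, 6, 7}) = 1
G(21) = mex({0, 1, 2, 3, 5, 6, 7}) = 4
G(22) = mex({0, 1, 2, 3, 4, 5, 7}) = 6
G(23) = mex({0, 1, 2, 3, 4, 5, 6}) = 7
G(24) = mex({0, 1, 2, 3, 5, 6, 7}) = 4
G(25) = mex({0, 2, 3, 4, 6, 7}) = 1
G(26) = mex({0, 1, 3, 4, 5, 6, 7}) = 2
G(27) = mex({0, 1, 2, 3, 4, 5, 6, 7}) = 8
G(28) = mex({0, 1, 2, 3, 4, 6, 7, 8}) = 5
G(29) = mex({0, 1, 2, 3, 5, 6, 7, 8, 9}) = 4
G(30) = mex({0, 1, 2, 3, 4, 5, 6, 9, 10}) = 7
G(31) = mex({0, 1, 3, 4, 5, 7, 10, 11}) = 2
G(32) = mex({0, 2, 3, 4, 5, 6, 7, 9, 11}) = 1
G(33) = mex({0, 1, 2, 3, 4, 5, 6, 7, 9, 12}) = 8
G(34) = mex({0, 1, 2, 3, 4, 5, 7, 8, 11, 12}) = 6
G(35) = mex({0, 1, 2, 3, 4, 5, 6, 8, 9, 10, 11}) = 7
G(36) = mex({0, 1, 2, 3, 5, 6, 7, 9, 10}) = 4
G(37) = mex({0, 2, 3, 4, 6, 7, 9, 10, 11, 12}) = 1
G(38) = mex({0, 1, 3, 4, 5, 6, 7, 9, 10, 11, 12}) = 2
G(39) = mex({0, 1, 2, 4, 5, 6, 7, 9, 10, 12, 14}) = 3
Therefore G(39) = 3.

3


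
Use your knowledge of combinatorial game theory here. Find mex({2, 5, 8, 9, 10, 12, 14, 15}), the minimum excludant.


Set = {2, 5, 8, 9, 10, 12, 14, 15}
0 is NOT in the set. This is the mex.
mex = 0

0


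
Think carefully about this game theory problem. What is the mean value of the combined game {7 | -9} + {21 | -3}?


G1 = {7 | -9}, G2 = {21 | -3}
Each is a switch {a | b} with numbers a > b; its mean value is (a + b)/2, and mean value is additive over game sums: m(G1 + G2) = m(G1) + m(G2).
Mean of G1 = (7 + (-9))/2 = -2/2 = -1
Mean of G2 = (21 + (-3))/2 = 18/2 = 9
Mean of G1 + G2 = -1 + 9 = 8

8


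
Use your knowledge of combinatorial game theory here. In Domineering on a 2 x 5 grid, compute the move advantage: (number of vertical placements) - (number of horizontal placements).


Board is 2 x 5 (rows x cols).
Left (vertical) placements: (rows-1) * cols = 1 * 5 = 5
Right (horizontal) placements: rows * (cols-1) = 2 * 4 = 8
Advantage = Left - Right = 5 - 8 = -3

-3


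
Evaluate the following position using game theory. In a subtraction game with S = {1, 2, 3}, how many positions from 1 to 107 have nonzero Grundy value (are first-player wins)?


Subtraction set S = {1, 2, 3}, so G(n) = n mod 4.
G(n) = 0 when n is a multiple of 4.
Multiples of 4 in [1, 107]: 26
N-positions (nonzero Grundy) = 107 - 26 = 81

81


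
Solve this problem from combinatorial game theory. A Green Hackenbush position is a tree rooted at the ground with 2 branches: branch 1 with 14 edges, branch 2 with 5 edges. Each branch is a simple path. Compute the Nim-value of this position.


The tree has 2 branches from the ground vertex.
In Green Hackenbush, the Nim-value of a simple path of length k is k.
Branch 1: length 14, Nim-value = 14
Branch 2: length 5, Nim-value = 5
Total Nim-value = XOR of all branch values:
0 XOR 14 = 14
14 XOR 5 = 11
Nim-value of the tree = 11

11


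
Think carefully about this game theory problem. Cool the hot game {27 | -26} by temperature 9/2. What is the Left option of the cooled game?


Original game: {27 | -26} (a switch {a | b} with a > b).
Cooling by t (for t below the temperature (a - b)/2 = 53/2) taxes each move by t: {a | b} cooled by t is {a - t | b + t}.
Cooling amount: t = 9/2
Cooled Left option: 27 - 9/2 = 45/2
Cooled Right option: -26 + 9/2 = -43/2
Cooled game: {45/2 | -43/2}
Left option = 45/2

45/2


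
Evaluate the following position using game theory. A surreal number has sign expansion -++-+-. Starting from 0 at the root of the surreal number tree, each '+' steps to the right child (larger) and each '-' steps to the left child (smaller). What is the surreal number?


Sign expansion: -++-+-
Rule: track bounds (lo, hi), initially (-inf, +inf). On '+', the current value becomes lo and we move to the simplest number in (value, hi): value + 1 if hi = +inf, otherwise the midpoint (value + hi)/2. On '-', the current value becomes hi and we move to value - 1 if lo = -inf, otherwise the midpoint (lo + value)/2.
Start at 0.
Step 1: sign = -, move left. Bounds: (-inf, 0). Value = -1
Step 2: sign = +, move right. Bounds: (-1, 0). Value = -1/2
Step 3: sign = +, move right. Bounds: (-1/2, 0). Value = -1/4
Step 4: sign = -, move left. Bounds: (-1/2, -1/4). Value = -3/8
Step 5: sign = +, move right. Bounds: (-3/8, -1/4). Value = -5/16
Step 6: sign = -, move left. Bounds: (-3/8, -5/16). Value = -11/32
The surreal number with sign expansion -++-+- is -11/32.

-11/32


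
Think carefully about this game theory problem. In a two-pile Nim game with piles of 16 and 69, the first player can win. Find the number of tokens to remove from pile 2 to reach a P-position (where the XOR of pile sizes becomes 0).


Piles: 16 and 69
Current XOR: 16 XOR 69 = 85 (non-zero, so this is an N-position).
To make the XOR zero, we need to find a move that balances the piles.
For pile 2 (size 69): target = 69 XOR 85 = 16
We reduce pile 2 from 69 to 16.
Tokens removed: 69 - 16 = 53
Verification: 16 XOR 16 = 0

53


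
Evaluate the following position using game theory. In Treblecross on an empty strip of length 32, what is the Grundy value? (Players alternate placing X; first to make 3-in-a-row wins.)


Treblecross: place X on empty cells; 3-in-a-row wins.
Playing within two cells of an existing X lets the opponent win at once, so sensible play treats the cells i-2..i+2 around each X as dead. The player left with no safe cell loses, so this is a normal-play take-away game on strips of safe cells.
Placing X at cell i (0-indexed) of a strip of k safe cells leaves independent strips of sizes max(0, i-2) and max(0, k-i-3). Hence G(k) = mex{ G(max(0,i-2)) XOR G(max(0,k-i-3)) : 0 <= i < k }, with G(0) = 0.
G(1): splits (0,0):0^0=0 -> mex({0}) = 1
G(2): splits (0,0):0^0=0 -> mex({0}) = 1
G(3): splits (0,0):0^0=0 -> mex({0}) = 1
G(4): splits (0,1):0^1=1 (0,0):0^0=0 -> mex({0, 1}) = 2
G(5): splits (0,2):0^1=1 (0,1):0^1=1 (0,0):0^0=0 -> mex({0, 1}) = 2
G(6) = mex({1}) = 0
G(7) = mex({0, 1, 2}) = 3
G(8) = mex({0, 1, 2}) = 3
G(9) = mex({0, 2}) = 1
G(10) = mex({0, 2, 3}) = 1
G(11) = mex({0, 3}) = 1
G(12) = mex({1, 3}) = 0
G(13) = mex({0, 1, 2, 3}) = 4
G(14) = mex({0, 1, 2}) = 3
G(15) = mex({0, 1, 2}) = 3
G(16) = mex({0, 1, 2, 4}) = 3
G(17) = mex({0, 1, 3, 4}) = 2
G(18) = mex({0, 1, 3, 4}) = 2
G(19) = mex({0, 1, 3, 5}) = 2
G(20) = mex({0, 1, 2, 3, 5}) = 4
G(21) = mex({0, 1, 2, 3, 5}) = 4
G(22) = mex({1, 2, 6}) = 0
G(23) = mex({0, 1, 2, 3, 4, 6}) = 5
G(24) = mex({0, 1, 2, 3, 4}) = 5
G(25) = mex({0, 1, 3, 4, 7}) = 2
G(26) = mex({0, 1, 3, 4, 5, 7}) = 2
G(27) = mex({0, 1, 3, 5}) = 2
G(28) = mex({0, 1, 2, 5}) = 3
G(29) = mex({0, 1, 2, 4, 5, 6}) = 3
G(30) = mex({1, 2, 4, 6}) = 0
G(31) = mex({0, 1, 2, 3, 4, 6}) = 5
G(32) = mex({1, 2, 3, 4, 7}) = 0
Therefore G(32) = 0.

0


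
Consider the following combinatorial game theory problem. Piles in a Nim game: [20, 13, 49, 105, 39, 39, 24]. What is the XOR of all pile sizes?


We need the XOR (exclusive or) of all pile sizes.
After XOR-ing pile 1 (size 20): 0 XOR 20 = 20
After XOR-ing pile 2 (size 13): 20 XOR 13 = 25
After XOR-ing pile 3 (size 49): 25 XOR 49 = 40
After XOR-ing pile 4 (size 105): 40 XOR 105 = 65
After XOR-ing pile 5 (size 39): 65 XOR 39 = 102
After XOR-ing pile 6 (size 39): 102 XOR 39 = 65
After XOR-ing pile 7 (size 24): 65 XOR 24 = 89
The Nim-value of this position is 89.

89


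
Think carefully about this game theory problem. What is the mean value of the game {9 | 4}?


Game = {9 | 4}, a switch {a | b} with numbers a > b.
Its thermograph has left wall a - t and right wall b + t, which meet at t = (a - b)/2, where both equal (a + b)/2. So the mast (mean value) is at (a + b)/2.
Mean = (9 + (4))/2 = 13/2 = 13/2

13/2


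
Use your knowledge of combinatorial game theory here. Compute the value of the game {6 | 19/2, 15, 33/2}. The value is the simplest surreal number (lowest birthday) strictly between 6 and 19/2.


Left options: {6}, max = 6
Right options: {19/2, 15, 33/2}, min = 19/2
All options are numbers and max(Left) < min(Right), so by the simplicity theorem the value is the simplest (earliest-born) number strictly between 6 and 19/2.
Integers 7 through 9 all lie strictly between 6 and 19/2.
Among integers, the simplest (lowest birthday = smallest |n|; 0 is born on day 0, +-n on day n) is 7.
No non-integer in the interval can be simpler: if x is a non-integer in the interval, then floor(x) or ceil(x) also lies in the interval (the interval contains an integer), and both are proper prefixes of x's sign expansion, i.e. born earlier. So the game value is 7.
Game value = 7

7


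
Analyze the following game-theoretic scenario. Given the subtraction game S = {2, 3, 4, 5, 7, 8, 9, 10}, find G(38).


The subtraction set is S = {2, 3, 4, 5, 7, 8, 9, 10}.
G(k) = mex{ G(k - s) : s in S, s <= k }. We compute iteratively: G(0) = 0.
G(1) = mex({}) = 0
G(2) = mex({0}) = 1
G(3) = mex({0}) = 1
G(4) = mex({0, 1}) = 2
G(5) = mex({0, 1}) = 2
G(6) = mex({0, 1, 2}) = 3
G(7) = mex({0, 1, 2}) = 3
G(8) = mex({0, 1, 2, 3}) = 4
G(9) = mex({0, 1, 2, 3}) = 4
G(10) = mex({0, 1, 2, 3, 4}) = 5
G(11) = mex({0, 1, 2, 3, 4}) = 5
G(12) = mex({1, 2, 3, 4, 5}) = 0
G(13) = mex({1, 2, 3, 4, 5}) = 0
G(14) = mex({0, 2, 3, 4, 5}) = 1
G(15) = mex({0, 2, 3, 4, 5}) = 1
G(16) = mex({0, 1, 3, 4, 5}) = 2
G(17) = mex({0, 1, 3, 4, 5}) = 2
G(18) = mex({0, 1, 2, 4, 5}) = 3
G(19) = mex({0, 1, 2, 4, 5}) = 3
G(20) = mex({0, 1, 2, 3, 5}) = 4
G(21) = mex({0, 1, 2, 3, 5}) = 4
Observe that G(12)..G(21) = 0, 0, 1, 1, 2, 2, 3, 3, 4, 4 repeats G(0)..G(9) = 0, 0, 1, 1, 2, 2, 3, 3, 4, 4.
For k >= max(S) = 10, G(k) is determined by the previous 10 values G(k-10)..G(k-1); a window of 10 consecutive values has recurred shifted by 12, so by induction G(k + 12) = G(k) for all k >= 0: the sequence is periodic from the start with period 12.
One period: G(0..11) = 0, 0, 1, 1, 2, 2, 3, 3, 4, 4, 5, 5.
38 mod 12 = 2, so G(38) = G(2) = 1.

1


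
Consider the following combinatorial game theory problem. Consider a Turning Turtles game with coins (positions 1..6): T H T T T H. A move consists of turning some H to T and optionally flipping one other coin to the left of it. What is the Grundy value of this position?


Coins: T H T T T H
Key fact: a single head at position k behaves exactly like a Nim heap of size k (turning it to T and optionally flipping a coin at j < k corresponds to moving the heap from k to j, or to 0), and heads combine as a disjunctive sum (two heads at the same place would cancel, matching j XOR j = 0). So the Nim-value is the XOR of the 1-indexed positions of the heads.
Face-up positions (1-indexed): [2, 6]
XOR 0 with 2: 0 XOR 2 = 2
XOR 2 with 6: 2 XOR 6 = 4
Nim-value = 4

4


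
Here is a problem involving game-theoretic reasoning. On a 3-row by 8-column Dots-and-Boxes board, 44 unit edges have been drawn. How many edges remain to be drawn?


Grid: 3 x 8 boxes, i.e. 4 rows and 9 columns of dots.
Horizontal edges: (rows + 1) * cols = 4 * 8 = 32
Vertical edges: rows * (cols + 1) = 3 * 9 = 27
Total edges: 32 + 27 = 59
Edges drawn: 44
Remaining: 59 - 44 = 15

15


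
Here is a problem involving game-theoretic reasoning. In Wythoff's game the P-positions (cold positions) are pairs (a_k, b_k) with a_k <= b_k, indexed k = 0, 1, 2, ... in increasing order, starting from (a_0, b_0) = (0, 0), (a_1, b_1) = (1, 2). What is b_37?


By Wythoff's theorem, a_k = floor(k * phi) and b_k = floor(k * phi^2) = a_k + k, where phi = (1 + sqrt(5))/2 is the golden ratio.
phi = (1 + sqrt(5))/2 = 1.618034
phi^2 = phi + 1 = 2.618034
k = 37
k * phi^2 = 37 * 2.618034 = 96.867258
b_37 = floor(k * phi^2) = 96 (check: a_37 + k = 59 + 37 = 96)

96


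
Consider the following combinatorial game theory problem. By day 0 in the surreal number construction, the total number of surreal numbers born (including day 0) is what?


Day 0: {|} = 0 is born. Count = 1.
Day n: the number of surreal numbers born by day n is 2^(n+1) - 1.
By day 0: 2^1 - 1 = 1
By day 0: 1 surreal numbers.

1


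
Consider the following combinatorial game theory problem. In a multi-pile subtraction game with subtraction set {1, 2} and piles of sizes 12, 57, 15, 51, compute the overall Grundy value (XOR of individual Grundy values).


Subtraction set: {1, 2}
For this subtraction set, G(n) = n mod 3 (period = max + 1 = 3).
Pile 1 (size 12): G(12) = 12 mod 3 = 0
Pile 2 (size 57): G(57) = 57 mod 3 = 0
Pile 3 (size 15): G(15) = 15 mod 3 = 0
Pile 4 (size 51): G(51) = 51 mod 3 = 0
Total Grundy value = XOR of all: 0 XOR 0 XOR 0 XOR 0 = 0

0


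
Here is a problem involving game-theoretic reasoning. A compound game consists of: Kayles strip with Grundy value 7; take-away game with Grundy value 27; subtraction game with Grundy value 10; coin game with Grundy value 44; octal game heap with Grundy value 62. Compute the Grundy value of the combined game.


By the Sprague-Grundy theorem, the Grundy value of a sum of games is the XOR of individual Grundy values.
Kayles strip: Grundy value = 7. Running XOR: 0 XOR 7 = 7
take-away game: Grundy value = 27. Running XOR: 7 XOR 27 = 28
subtraction game: Grundy value = 10. Running XOR: 28 XOR 10 = 22
coin game: Grundy value = 44. Running XOR: 22 XOR 44 = 58
octal game heap: Grundy value = 62. Running XOR: 58 XOR 62 = 4
The combined Grundy value is 4.

4


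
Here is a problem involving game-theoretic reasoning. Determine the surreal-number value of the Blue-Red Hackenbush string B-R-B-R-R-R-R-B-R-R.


Edges (from ground): B-R-B-R-R-R-R-B-R-R
By Berlekamp's sign-expansion rule, a Blue-Red Hackenbush stalk has the value of the surreal number whose sign sequence is the edge sequence with B -> + and R -> -.
Sign sequence: +-+----+--
Trace the sign expansion in the surreal number tree, starting from 0:
Edge 1: B (sign +) -> bounds (0, +inf), value = 1
Edge 2: R (sign -) -> bounds (0, 1), value = 1/2
Edge 3: B (sign +) -> bounds (1/2, 1), value = 3/4
Edge 4: R (sign -) -> bounds (1/2, 3/4), value = 5/8
Edge 5: R (sign -) -> bounds (1/2, 5/8), value = 9/16
Edge 6: R (sign -) -> bounds (1/2, 9/16), value = 17/32
Edge 7: R (sign -) -> bounds (1/2, 17/32), value = 33/64
Edge 8: B (sign +) -> bounds (33/64, 17/32), value = 67/128
Edge 9: R (sign -) -> bounds (33/64, 67/128), value = 133/256
Edge 10: R (sign -) -> bounds (33/64, 133/256), value = 265/512
Game value = 265/512

265/512


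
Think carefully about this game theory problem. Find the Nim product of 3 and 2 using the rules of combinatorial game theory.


Nim multiplication is bilinear over XOR: (u XOR v) * w = (u*w) XOR (v*w).
So we split each operand into its bit components and XOR the pairwise Nim products.
3 = 1 + 2 (as XOR of powers of 2).
2 = 2 (as XOR of powers of 2).
Using the standard Nim-product table on single bits:
  2*2 = 3,   2*4 = 8,   2*8 = 12,
  4*4 = 6,   4*8 = 11,  8*8 = 13,
and  1*x = x (identity), k*l = l*k (commutative).
Pairwise Nim products:
  1 * 2 = 2
  2 * 2 = 3
XOR them: 2 XOR 3 = 1.
Result: 3 * 2 = 1 (in Nim).

1


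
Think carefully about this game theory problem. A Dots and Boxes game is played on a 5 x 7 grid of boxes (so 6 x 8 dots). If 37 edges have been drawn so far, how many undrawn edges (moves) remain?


Grid: 5 x 7 boxes, i.e. 6 rows and 8 columns of dots.
Horizontal edges: (rows + 1) * cols = 6 * 7 = 42
Vertical edges: rows * (cols + 1) = 5 * 8 = 40
Total edges: 42 + 40 = 82
Edges drawn: 37
Remaining: 82 - 37 = 45

45


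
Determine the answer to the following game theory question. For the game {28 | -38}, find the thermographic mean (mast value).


Game = {28 | -38}, a switch {a | b} with numbers a > b.
Its thermograph has left wall a - t and right wall b + t, which meet at t = (a - b)/2, where both equal (a + b)/2. So the mast (mean value) is at (a + b)/2.
Mean = (28 + (-38))/2 = -10/2 = -5

-5


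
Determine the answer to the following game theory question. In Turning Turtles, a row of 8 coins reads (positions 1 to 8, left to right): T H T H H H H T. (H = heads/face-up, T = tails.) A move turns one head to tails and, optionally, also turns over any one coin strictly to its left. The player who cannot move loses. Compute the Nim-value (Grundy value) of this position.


Coins: T H T H H H H T
Key fact: a single head at position k behaves exactly like a Nim heap of size k (turning it to T and optionally flipping a coin at j < k corresponds to moving the heap from k to j, or to 0), and heads combine as a disjunctive sum (two heads at the same place would cancel, matching j XOR j = 0). So the Nim-value is the XOR of the 1-indexed positions of the heads.
Face-up positions (1-indexed): [2, 4, 5, 6, 7]
XOR 0 with 2: 0 XOR 2 = 2
XOR 2 with 4: 2 XOR 4 = 6
XOR 6 with 5: 6 XOR 5 = 3
XOR 3 with 6: 3 XOR 6 = 5
XOR 5 with 7: 5 XOR 7 = 2
Nim-value = 2

2


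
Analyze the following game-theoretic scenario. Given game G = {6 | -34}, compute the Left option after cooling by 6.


Original game: {6 | -34} (a switch {a | b} with a > b).
Cooling by t (for t below the temperature (a - b)/2 = 20) taxes each move by t: {a | b} cooled by t is {a - t | b + t}.
Cooling amount: t = 6
Cooled Left option: 6 - 6 = 0
Cooled Right option: -34 + 6 = -28
Cooled game: {0 | -28}
Left option = 0

0


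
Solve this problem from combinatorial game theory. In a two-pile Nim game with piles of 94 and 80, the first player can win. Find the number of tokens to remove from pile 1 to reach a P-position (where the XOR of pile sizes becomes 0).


Piles: 94 and 80
Current XOR: 94 XOR 80 = 14 (non-zero, so this is an N-position).
To make the XOR zero, we need to find a move that balances the piles.
For pile 1 (size 94): target = 94 XOR 14 = 80
We reduce pile 1 from 94 to 80.
Tokens removed: 94 - 80 = 14
Verification: 80 XOR 80 = 0

14


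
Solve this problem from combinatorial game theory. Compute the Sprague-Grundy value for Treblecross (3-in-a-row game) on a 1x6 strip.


Treblecross: place X on empty cells; 3-in-a-row wins.
Playing within two cells of an existing X lets the opponent win at once, so sensible play treats the cells i-2..i+2 around each X as dead. The player left with no safe cell loses, so this is a normal-play take-away game on strips of safe cells.
Placing X at cell i (0-indexed) of a strip of k safe cells leaves independent strips of sizes max(0, i-2) and max(0, k-i-3). Hence G(k) = mex{ G(max(0,i-2)) XOR G(max(0,k-i-3)) : 0 <= i < k }, with G(0) = 0.
G(1): splits (0,0):0^0=0 -> mex({0}) = 1
G(2): splits (0,0):0^0=0 -> mex({0}) = 1
G(3): splits (0,0):0^0=0 -> mex({0}) = 1
G(4): splits (0,1):0^1=1 (0,0):0^0=0 -> mex({0, 1}) = 2
G(5): splits (0,2):0^1=1 (0,1):0^1=1 (0,0):0^0=0 -> mex({0, 1}) = 2
G(6) = mex({1}) = 0
Therefore G(6) = 0.

0


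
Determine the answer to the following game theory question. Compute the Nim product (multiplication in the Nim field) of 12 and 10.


Nim multiplication is bilinear over XOR: (u XOR v) * w = (u*w) XOR (v*w).
So we split each operand into its bit components and XOR the pairwise Nim products.
12 = 4 + 8 (as XOR of powers of 2).
10 = 2 + 8 (as XOR of powers of 2).
Using the standard Nim-product table on single bits:
  2*2 = 3,   2*4 = 8,   2*8 = 12,
  4*4 = 6,   4*8 = 11,  8*8 = 13,
and  1*x = x (identity), k*l = l*k (commutative).
Pairwise Nim products:
  4 * 2 = 8
  4 * 8 = 11
  8 * 2 = 12
  8 * 8 = 13
XOR them: 8 XOR 11 XOR 12 XOR 13 = 2.
Result: 12 * 10 = 2 (in Nim).

2


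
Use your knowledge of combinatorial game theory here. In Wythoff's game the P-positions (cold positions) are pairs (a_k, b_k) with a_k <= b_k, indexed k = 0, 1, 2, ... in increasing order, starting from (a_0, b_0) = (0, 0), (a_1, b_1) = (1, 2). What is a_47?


By Wythoff's theorem, a_k = floor(k * phi) and b_k = floor(k * phi^2) = a_k + k, where phi = (1 + sqrt(5))/2 is the golden ratio.
phi = (1 + sqrt(5))/2 = 1.618034
k = 47
k * phi = 47 * 1.618034 = 76.047597
a_47 = floor(k * phi) = 76

76


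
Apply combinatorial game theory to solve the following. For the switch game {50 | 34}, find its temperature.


The game is {50 | 34}, a switch {a | b} with numbers a > b.
Cooling {a | b} by t gives {a - t | b + t}, which stops being hot when a - t = b + t, i.e. at t = (a - b)/2. So the temperature of a switch is (a - b)/2.
Temperature = (Left option - Right option) / 2
= (50 - (34)) / 2
= 16 / 2
= 8

8


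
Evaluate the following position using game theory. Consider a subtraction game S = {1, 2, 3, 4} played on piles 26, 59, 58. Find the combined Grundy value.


Subtraction set: {1, 2, 3, 4}
For this subtraction set, G(n) = n mod 5 (period = max + 1 = 5).
Pile 1 (size 26): G(26) = 26 mod 5 = 1
Pile 2 (size 59): G(59) = 59 mod 5 = 4
Pile 3 (size 58): G(58) = 58 mod 5 = 3
Total Grundy value = XOR of all: 1 XOR 4 XOR 3 = 6

6


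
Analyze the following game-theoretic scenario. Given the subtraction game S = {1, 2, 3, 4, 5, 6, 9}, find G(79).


The subtraction set is S = {1, 2, 3, 4, 5, 6, 9}.
G(k) = mex{ G(k - s) : s in S, s <= k }. We compute iteratively: G(0) = 0.
G(1) = mex({0}) = 1
G(2) = mex({0, 1}) = 2
G(3) = mex({0, 1, 2}) = 3
G(4) = mex({0, 1, 2, 3}) = 4
G(5) = mex({0, 1, 2, 3, 4}) = 5
G(6) = mex({0, 1, 2, 3, 4, 5}) = 6
G(7) = mex({1, 2, 3, 4, 5, 6}) = 0
G(8) = mex({0, 2, 3, 4, 5, 6}) = 1
G(9) = mex({0, 1, 3, 4, 5, 6}) = 2
G(10) = mex({0, 1, 2, 4, 5, 6}) = 3
G(11) = mex({0, 1, 2, 3, 5, 6}) = 4
G(12) = mex({0, 1, 2, 3, 4, 6}) = 5
G(13) = mex({0, 1, 2, 3, 4, 5}) = 6
G(14) = mex({1, 2, 3, 4, 5, 6}) = 0
G(15) = mex({0, 2, 3, 4, 5, 6}) = 1
Observe that G(7)..G(15) = 0, 1, 2, 3, 4, 5, 6, 0, 1 repeats G(0)..G(8) = 0, 1, 2, 3, 4, 5, 6, 0, 1.
For k >= max(S) = 9, G(k) is determined by the previous 9 values G(k-9)..G(k-1); a window of 9 consecutive values has recurred shifted by 7, so by induction G(k + 7) = G(k) for all k >= 0: the sequence is periodic from the start with period 7.
One period: G(0..6) = 0, 1, 2, 3, 4, 5, 6.
79 mod 7 = 2, so G(79) = G(2) = 2.

2


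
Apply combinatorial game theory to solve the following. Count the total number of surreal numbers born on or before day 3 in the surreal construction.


Day 0: {|} = 0 is born. Count = 1.
Day n: the number of surreal numbers born by day n is 2^(n+1) - 1.
By day 0: 2^1 - 1 = 1
By day 1: 2^2 - 1 = 3
By day 2: 2^3 - 1 = 7
By day 3: 2^4 - 1 = 15
By day 3: 15 surreal numbers.

15
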